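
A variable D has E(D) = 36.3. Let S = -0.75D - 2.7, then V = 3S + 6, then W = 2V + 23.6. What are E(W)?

E(W) = -143.95

E(S) = (-0.75)·36.3 + (-2.7) = -29.925.
E(V) = 3·(-29.925) + 6 = -83.775.
E(W) = 2·(-83.775) + 23.6 = -143.95.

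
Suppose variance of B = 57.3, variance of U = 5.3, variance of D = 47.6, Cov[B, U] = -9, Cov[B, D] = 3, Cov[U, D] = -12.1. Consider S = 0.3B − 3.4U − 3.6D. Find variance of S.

variance of S = a²·variance of B + b²·variance of U + c²·variance of D + 2ab·Cov[B, U] + 2ac·Cov[B, D] + 2bc·Cov[U, D], with a = 0.3, b = -3.4, c = -3.6.
= 5.157 + 61.268 + 616.896 + 18.36 + (-6.48) + (-296.208)
= 398.993.

variance of S = 398.993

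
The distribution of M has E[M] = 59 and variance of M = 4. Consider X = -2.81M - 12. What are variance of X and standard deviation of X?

X = -2.81M - 12 is linear with a = -2.81, b = -12.
variance of X = a²·variance of M = (-2.81)²·4 = 31.5844 (the additive constant -12 does not affect variance).
standard deviation of M = √4 = 2.
standard deviation of X = |a|·standard deviation of M = |-2.81|·2 = 5.62.

variance of X = 31.5844, standard deviation of X = 5.62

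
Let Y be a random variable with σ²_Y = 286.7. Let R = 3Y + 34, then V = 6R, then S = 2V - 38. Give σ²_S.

σ²_S = 371563.2

σ²_R = 3²·286.7 = 2580.3.
σ²_V = 6²·2580.3 = 92890.8.
σ²_S = 2²·92890.8 = 371563.2.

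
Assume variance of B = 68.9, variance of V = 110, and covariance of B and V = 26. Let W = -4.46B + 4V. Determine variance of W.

variance of W = 2202.85124

variance of W = a²·variance of B + b²·variance of V + 2ab·covariance of B and V with a = -4.46, b = 4.
= (-4.46)²·68.9 + 4²·110 + 2·(-4.46)·4·26
= 1370.53124 + 1760 + (-927.68) = 2202.85124.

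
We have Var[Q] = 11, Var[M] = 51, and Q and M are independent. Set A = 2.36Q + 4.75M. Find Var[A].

Var[A] = a²·Var[Q] + b²·Var[M] + 2ab·Cov[Q, M] with a = 2.36, b = 4.75.
Independence gives Cov[Q, M] = 0.
= 2.36²·11 + 4.75²·51 + 2·2.36·4.75·0
= 61.2656 + 1150.6875 + 0 = 1211.9531.

Var[A] = 1211.9531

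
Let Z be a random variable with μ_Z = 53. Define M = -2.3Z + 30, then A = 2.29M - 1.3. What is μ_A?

μ_M = (-2.3)·53 + 30 = -91.9.
μ_A = 2.29·(-91.9) + (-1.3) = -211.751.

μ_A = -211.751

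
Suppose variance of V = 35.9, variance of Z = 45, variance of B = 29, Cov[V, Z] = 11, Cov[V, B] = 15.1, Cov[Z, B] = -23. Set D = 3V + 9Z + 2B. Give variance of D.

variance of D = a²·variance of V + b²·variance of Z + c²·variance of B + 2ab·Cov[V, Z] + 2ac·Cov[V, B] + 2bc·Cov[Z, B], with a = 3, b = 9, c = 2.
= 323.1 + 3645 + 116 + 594 + 181.2 + (-828)
= 4031.3.

variance of D = 4031.3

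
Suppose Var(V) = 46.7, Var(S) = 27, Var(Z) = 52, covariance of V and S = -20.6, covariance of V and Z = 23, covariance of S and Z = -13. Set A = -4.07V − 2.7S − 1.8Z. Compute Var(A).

Var(A) = a²·Var(V) + b²·Var(S) + c²·Var(Z) + 2ab·covariance of V and S + 2ac·covariance of V and Z + 2bc·covariance of S and Z, with a = -4.07, b = -2.7, c = -1.8.
= 773.58083 + 196.83 + 168.48 + (-452.7468) + 336.996 + (-126.36)
= 896.78003.

Var(A) = 896.78003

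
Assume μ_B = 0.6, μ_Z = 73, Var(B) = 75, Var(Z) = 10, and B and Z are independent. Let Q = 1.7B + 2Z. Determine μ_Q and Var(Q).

μ_Q = 147.02, Var(Q) = 256.75

μ_Q = 1.7·μ_B + 2·μ_Z = 1.7·0.6 + 2·73 = 147.02.
Var(Q) = a²·Var(B) + b²·Var(Z) + 2ab·covariance of B and Z with a = 1.7, b = 2.
Independence gives covariance of B and Z = 0.
= 1.7²·75 + 2²·10 + 2·1.7·2·0
= 216.75 + 40 + 0 = 256.75.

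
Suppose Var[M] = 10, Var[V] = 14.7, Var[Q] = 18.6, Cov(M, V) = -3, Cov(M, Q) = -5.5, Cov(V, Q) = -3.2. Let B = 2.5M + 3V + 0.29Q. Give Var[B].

Var[B] = a²·Var[M] + b²·Var[V] + c²·Var[Q] + 2ab·Cov(M, V) + 2ac·Cov(M, Q) + 2bc·Cov(V, Q), with a = 2.5, b = 3, c = 0.29.
= 62.5 + 132.3 + 1.56426 + (-45) + (-7.975) + (-5.568)
= 137.82126.

Var[B] = 137.82126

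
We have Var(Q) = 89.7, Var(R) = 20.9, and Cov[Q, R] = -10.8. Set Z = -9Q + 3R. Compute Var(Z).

Var(Z) = a²·Var(Q) + b²·Var(R) + 2ab·Cov[Q, R] with a = -9, b = 3.
= (-9)²·89.7 + 3²·20.9 + 2·(-9)·3·(-10.8)
= 7265.7 + 188.1 + 583.2 = 8037.

Var(Z) = 8037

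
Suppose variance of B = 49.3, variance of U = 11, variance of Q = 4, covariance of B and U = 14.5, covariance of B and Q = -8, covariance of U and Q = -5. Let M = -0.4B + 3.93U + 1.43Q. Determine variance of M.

variance of M = a²·variance of B + b²·variance of U + c²·variance of Q + 2ab·covariance of B and U + 2ac·covariance of B and Q + 2bc·covariance of U and Q, with a = -0.4, b = 3.93, c = 1.43.
= 7.888 + 169.8939 + 8.1796 + (-45.588) + 9.152 + (-56.199)
= 93.3265.

variance of M = 93.3265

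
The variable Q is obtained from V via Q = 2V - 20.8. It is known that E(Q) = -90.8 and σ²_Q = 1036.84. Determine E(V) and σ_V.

E(V) = -35, σ_V = 16.1

From Q = 2V - 20.8: E(Q) = a·E(V) + b, so E(V) = (E(Q) − b)/a = (-90.8 − (-20.8))/2 = -35.
σ_Q = √1036.84 = 32.2.
σ_Q = |a|·σ_V, so σ_V = 32.2/|2| = 16.1.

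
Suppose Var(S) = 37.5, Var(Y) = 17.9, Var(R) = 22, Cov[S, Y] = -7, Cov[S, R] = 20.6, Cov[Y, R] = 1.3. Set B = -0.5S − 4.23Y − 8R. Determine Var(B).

Var(B) = 1960.83191

Var(B) = a²·Var(S) + b²·Var(Y) + c²·Var(R) + 2ab·Cov[S, Y] + 2ac·Cov[S, R] + 2bc·Cov[Y, R], with a = -0.5, b = -4.23, c = -8.
= 9.375 + 320.28291 + 1408 + (-29.61) + 164.8 + 87.984
= 1960.83191.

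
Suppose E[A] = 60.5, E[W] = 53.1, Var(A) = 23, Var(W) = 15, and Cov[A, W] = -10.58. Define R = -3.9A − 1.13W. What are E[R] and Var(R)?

E[R] = (-3.9)·E[A] + (-1.13)·E[W] = (-3.9)·60.5 + (-1.13)·53.1 = -295.953.
Var(R) = a²·Var(A) + b²·Var(W) + 2ab·Cov[A, W] with a = -3.9, b = -1.13.
= (-3.9)²·23 + (-1.13)²·15 + 2·(-3.9)·(-1.13)·(-10.58)
= 349.83 + 19.1535 + (-93.25212) = 275.73138.

E[R] = -295.953, Var(R) = 275.73138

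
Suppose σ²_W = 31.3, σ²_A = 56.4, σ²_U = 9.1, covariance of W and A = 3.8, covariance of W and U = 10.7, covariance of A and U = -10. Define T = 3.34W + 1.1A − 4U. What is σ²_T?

σ²_T = a²·σ²_W + b²·σ²_A + c²·σ²_U + 2ab·covariance of W and A + 2ac·covariance of W and U + 2bc·covariance of A and U, with a = 3.34, b = 1.1, c = -4.
= 349.17028 + 68.244 + 145.6 + 27.9224 + (-285.904) + 88
= 393.03268.

σ²_T = 393.03268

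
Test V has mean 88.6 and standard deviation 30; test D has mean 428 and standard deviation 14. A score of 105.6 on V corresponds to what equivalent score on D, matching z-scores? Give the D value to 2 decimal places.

D = 435.93

z = (105.6 − 88.6)/30 ≈ 0.5667.
D = 428 + z·14 = 428 + (105.6 − 88.6)·14/30 ≈ 435.93.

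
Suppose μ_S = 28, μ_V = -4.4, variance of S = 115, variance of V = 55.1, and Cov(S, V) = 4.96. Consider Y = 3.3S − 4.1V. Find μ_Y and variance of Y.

μ_Y = 3.3·μ_S + (-4.1)·μ_V = 3.3·28 + (-4.1)·(-4.4) = 110.44.
variance of Y = a²·variance of S + b²·variance of V + 2ab·Cov(S, V) with a = 3.3, b = -4.1.
= 3.3²·115 + (-4.1)²·55.1 + 2·3.3·(-4.1)·4.96
= 1252.35 + 926.231 + (-134.2176) = 2044.3634.

μ_Y = 110.44, variance of Y = 2044.3634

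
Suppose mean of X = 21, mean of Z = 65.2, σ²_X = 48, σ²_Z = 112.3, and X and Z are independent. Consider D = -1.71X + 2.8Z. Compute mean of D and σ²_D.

mean of D = (-1.71)·mean of X + 2.8·mean of Z = (-1.71)·21 + 2.8·65.2 = 146.65.
σ²_D = a²·σ²_X + b²·σ²_Z + 2ab·covariance of X and Z with a = -1.71, b = 2.8.
Independence gives covariance of X and Z = 0.
= (-1.71)²·48 + 2.8²·112.3 + 2·(-1.71)·2.8·0
= 140.3568 + 880.432 + 0 = 1020.7888.

mean of D = 146.65, σ²_D = 1020.7888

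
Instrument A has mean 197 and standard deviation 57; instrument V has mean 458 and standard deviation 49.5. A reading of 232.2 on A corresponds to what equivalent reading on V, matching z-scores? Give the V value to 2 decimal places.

V = 488.57

z = (232.2 − 197)/57 ≈ 0.6175.
V = 458 + z·49.5 = 458 + (232.2 − 197)·49.5/57 ≈ 488.57.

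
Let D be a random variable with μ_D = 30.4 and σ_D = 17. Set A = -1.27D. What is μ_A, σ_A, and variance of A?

μ_A = -38.608, σ_A = 21.59, variance of A = 466.1281

A = -1.27D is linear with a = -1.27, b = 0.
μ_A = a·μ_D + b = (-1.27)·30.4 = -38.608.
σ_A = |a|·σ_D = |-1.27|·17 = 21.59.
variance of D = 17² = 289.
variance of A = a²·variance of D = (-1.27)²·289 = 466.1281.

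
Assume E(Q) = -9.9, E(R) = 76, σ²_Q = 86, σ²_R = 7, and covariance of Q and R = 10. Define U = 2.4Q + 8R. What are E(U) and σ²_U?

E(U) = 2.4·E(Q) + 8·E(R) = 2.4·(-9.9) + 8·76 = 584.24.
σ²_U = a²·σ²_Q + b²·σ²_R + 2ab·covariance of Q and R with a = 2.4, b = 8.
= 2.4²·86 + 8²·7 + 2·2.4·8·10
= 495.36 + 448 + 384 = 1327.36.

E(U) = 584.24, σ²_U = 1327.36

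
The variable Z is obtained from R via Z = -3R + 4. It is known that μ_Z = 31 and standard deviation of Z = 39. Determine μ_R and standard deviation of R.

From Z = -3R + 4: μ_Z = a·μ_R + b, so μ_R = (μ_Z − b)/a = (31 − 4)/(-3) = -9.
standard deviation of Z = |a|·standard deviation of R, so standard deviation of R = 39/|-3| = 13.

μ_R = -9, standard deviation of R = 13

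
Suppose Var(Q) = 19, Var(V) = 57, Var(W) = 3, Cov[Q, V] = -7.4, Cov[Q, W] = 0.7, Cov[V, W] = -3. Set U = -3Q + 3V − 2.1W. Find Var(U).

Var(U) = 877.05

Var(U) = a²·Var(Q) + b²·Var(V) + c²·Var(W) + 2ab·Cov[Q, V] + 2ac·Cov[Q, W] + 2bc·Cov[V, W], with a = -3, b = 3, c = -2.1.
= 171 + 513 + 13.23 + 133.2 + 8.82 + 37.8
= 877.05.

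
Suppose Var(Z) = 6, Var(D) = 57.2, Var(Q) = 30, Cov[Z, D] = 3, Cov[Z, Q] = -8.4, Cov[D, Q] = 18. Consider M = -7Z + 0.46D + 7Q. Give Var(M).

Var(M) = 2695.90352

Var(M) = a²·Var(Z) + b²·Var(D) + c²·Var(Q) + 2ab·Cov[Z, D] + 2ac·Cov[Z, Q] + 2bc·Cov[D, Q], with a = -7, b = 0.46, c = 7.
= 294 + 12.10352 + 1470 + (-19.32) + 823.2 + 115.92
= 2695.90352.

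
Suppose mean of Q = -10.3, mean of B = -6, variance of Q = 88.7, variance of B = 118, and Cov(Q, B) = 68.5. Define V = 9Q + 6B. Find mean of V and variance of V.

mean of V = -128.7, variance of V = 18830.7

mean of V = 9·mean of Q + 6·mean of B = 9·(-10.3) + 6·(-6) = -128.7.
variance of V = a²·variance of Q + b²·variance of B + 2ab·Cov(Q, B) with a = 9, b = 6.
= 9²·88.7 + 6²·118 + 2·9·6·68.5
= 7184.7 + 4248 + 7398 = 18830.7.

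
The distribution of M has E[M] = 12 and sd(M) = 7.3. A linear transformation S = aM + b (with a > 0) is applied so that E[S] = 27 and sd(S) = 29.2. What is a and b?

a = 4, b = -21

sd(S) = a·sd(M) (a > 0), so a = 29.2/7.3 = 4.
E[S] = a·E[M] + b, so b = 27 − 4·12 = -21.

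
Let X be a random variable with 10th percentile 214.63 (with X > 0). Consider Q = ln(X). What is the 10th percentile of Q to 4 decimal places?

10th percentile of Q = 5.3689

ln(X) is increasing, so P_{10}(Q) = g(P_{10}(X)) ≈ 5.3689.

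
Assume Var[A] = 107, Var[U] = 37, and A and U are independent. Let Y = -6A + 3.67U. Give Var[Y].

Var[Y] = 4350.3493

Var[Y] = a²·Var[A] + b²·Var[U] + 2ab·Cov[A, U] with a = -6, b = 3.67.
Independence gives Cov[A, U] = 0.
= (-6)²·107 + 3.67²·37 + 2·(-6)·3.67·0
= 3852 + 498.3493 + 0 = 4350.3493.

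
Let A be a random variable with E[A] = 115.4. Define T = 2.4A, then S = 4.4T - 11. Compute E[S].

E[S] = 1207.624

E[T] = 2.4·115.4 = 276.96.
E[S] = 4.4·276.96 + (-11) = 1207.624.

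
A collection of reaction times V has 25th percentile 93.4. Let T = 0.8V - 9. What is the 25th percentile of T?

25th percentile of T = 65.72

Since a = 0.8 > 0 the transformation is increasing, so the 25th percentile of T = a·(P_{25} of V) + b = 0.8·93.4 + (-9) = 65.72.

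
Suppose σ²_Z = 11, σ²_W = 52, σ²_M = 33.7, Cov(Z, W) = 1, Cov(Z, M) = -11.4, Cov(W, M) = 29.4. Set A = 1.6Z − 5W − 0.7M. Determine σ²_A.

σ²_A = a²·σ²_Z + b²·σ²_W + c²·σ²_M + 2ab·Cov(Z, W) + 2ac·Cov(Z, M) + 2bc·Cov(W, M), with a = 1.6, b = -5, c = -0.7.
= 28.16 + 1300 + 16.513 + (-16) + 25.536 + 205.8
= 1560.009.

σ²_A = 1560.009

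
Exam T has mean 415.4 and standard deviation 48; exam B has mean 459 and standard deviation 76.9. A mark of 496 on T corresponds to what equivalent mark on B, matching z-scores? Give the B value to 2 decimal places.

z = (496 − 415.4)/48 ≈ 1.6792.
B = 459 + z·76.9 = 459 + (496 − 415.4)·76.9/48 ≈ 588.13.

B = 588.13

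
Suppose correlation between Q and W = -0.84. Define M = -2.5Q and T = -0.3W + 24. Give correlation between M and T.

correlation between M and T = -0.84

Linear rescalings preserve correlation up to sign; here the slopes -2.5 and -0.3 have the same sign, so correlation between M and T = correlation between Q and W = -0.84.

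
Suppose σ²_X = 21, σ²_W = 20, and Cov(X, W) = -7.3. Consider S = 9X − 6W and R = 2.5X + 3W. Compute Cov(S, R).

Cov(S, R) = 24.9

By bilinearity, Cov(S, R) = ac·σ²_X + bd·σ²_W + (ad+bc)·Cov(X, W), with a=9, b=-6, c=2.5, d=3.
ac·σ²_X = 9·2.5·21 = 472.5
bd·σ²_W = (-6)·3·20 = -360
(ad+bc)·Cov(X, W) = (12)·(-7.3) = -87.6
Cov(S, R) = 472.5 + (-360) + (-87.6) = 24.9.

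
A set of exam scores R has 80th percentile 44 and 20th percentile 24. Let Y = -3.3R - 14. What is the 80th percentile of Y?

Since a = -3.3 < 0 the transformation is decreasing, reversing order: the 80th percentile of Y corresponds to the 20th percentile of R.
So P_{80}(Y) = a·P_{20}(R) + b = (-3.3)·24 + (-14) = -93.2.

80th percentile of Y = -93.2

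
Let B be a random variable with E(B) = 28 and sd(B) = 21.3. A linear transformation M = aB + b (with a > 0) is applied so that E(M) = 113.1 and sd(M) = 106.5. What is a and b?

a = 5, b = -26.9

sd(M) = a·sd(B) (a > 0), so a = 106.5/21.3 = 5.
E(M) = a·E(B) + b, so b = 113.1 − 5·28 = -26.9.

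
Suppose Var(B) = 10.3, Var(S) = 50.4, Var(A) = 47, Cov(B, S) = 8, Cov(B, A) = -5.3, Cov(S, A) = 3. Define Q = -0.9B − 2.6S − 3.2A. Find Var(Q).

Var(Q) = a²·Var(B) + b²·Var(S) + c²·Var(A) + 2ab·Cov(B, S) + 2ac·Cov(B, A) + 2bc·Cov(S, A), with a = -0.9, b = -2.6, c = -3.2.
= 8.343 + 340.704 + 481.28 + 37.44 + (-30.528) + 49.92
= 887.159.

Var(Q) = 887.159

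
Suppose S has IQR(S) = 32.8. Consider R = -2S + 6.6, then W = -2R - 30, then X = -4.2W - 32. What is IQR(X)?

IQR(R) = |-2|·32.8 = 65.6.
IQR(W) = |-2|·65.6 = 131.2.
IQR(X) = |-4.2|·131.2 = 551.04.

IQR(X) = 551.04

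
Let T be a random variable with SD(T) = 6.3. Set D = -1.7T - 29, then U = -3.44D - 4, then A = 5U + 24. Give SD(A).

SD(A) = 184.212

SD(D) = |-1.7|·6.3 = 10.71.
SD(U) = |-3.44|·10.71 = 36.8424.
SD(A) = |5|·36.8424 = 184.212.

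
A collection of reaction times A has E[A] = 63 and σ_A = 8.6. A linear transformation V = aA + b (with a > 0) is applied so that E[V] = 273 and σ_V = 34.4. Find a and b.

σ_V = a·σ_A (a > 0), so a = 34.4/8.6 = 4.
E[V] = a·E[A] + b, so b = 273 − 4·63 = 21.

a = 4, b = 21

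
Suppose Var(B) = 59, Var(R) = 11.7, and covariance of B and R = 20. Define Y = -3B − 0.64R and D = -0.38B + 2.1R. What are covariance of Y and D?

By bilinearity, covariance of Y and D = ac·Var(B) + bd·Var(R) + (ad+bc)·covariance of B and R, with a=-3, b=-0.64, c=-0.38, d=2.1.
ac·Var(B) = (-3)·(-0.38)·59 = 67.26
bd·Var(R) = (-0.64)·2.1·11.7 = -15.7248
(ad+bc)·covariance of B and R = (-6.0568)·20 = -121.136
covariance of Y and D = 67.26 + (-15.7248) + (-121.136) = -69.6008.

covariance of Y and D = -69.6008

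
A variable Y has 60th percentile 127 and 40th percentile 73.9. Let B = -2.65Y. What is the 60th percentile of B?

Since a = -2.65 < 0 the transformation is decreasing, reversing order: the 60th percentile of B corresponds to the 40th percentile of Y.
So P_{60}(B) = a·P_{40}(Y) + b = (-2.65)·73.9 = -195.835.

60th percentile of B = -195.835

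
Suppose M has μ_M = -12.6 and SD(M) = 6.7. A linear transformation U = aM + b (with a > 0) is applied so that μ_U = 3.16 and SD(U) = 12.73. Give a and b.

a = 1.9, b = 27.1

SD(U) = a·SD(M) (a > 0), so a = 12.73/6.7 = 1.9.
μ_U = a·μ_M + b, so b = 3.16 − 1.9·(-12.6) = 27.1.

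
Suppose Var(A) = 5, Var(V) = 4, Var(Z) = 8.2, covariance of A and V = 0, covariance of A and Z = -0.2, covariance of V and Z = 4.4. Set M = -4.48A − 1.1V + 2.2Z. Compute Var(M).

Var(M) = a²·Var(A) + b²·Var(V) + c²·Var(Z) + 2ab·covariance of A and V + 2ac·covariance of A and Z + 2bc·covariance of V and Z, with a = -4.48, b = -1.1, c = 2.2.
= 100.352 + 4.84 + 39.688 + 0 + 3.9424 + (-21.296)
= 127.5264.

Var(M) = 127.5264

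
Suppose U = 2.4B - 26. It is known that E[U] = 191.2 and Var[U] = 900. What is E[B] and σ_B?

E[B] = 90.5, σ_B = 12.5

From U = 2.4B - 26: E[U] = a·E[B] + b, so E[B] = (E[U] − b)/a = (191.2 − (-26))/2.4 = 90.5.
σ_U = √900 = 30.
σ_U = |a|·σ_B, so σ_B = 30/|2.4| = 12.5.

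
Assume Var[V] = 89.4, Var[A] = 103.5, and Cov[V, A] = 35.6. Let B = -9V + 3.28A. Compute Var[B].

Var[B] = 6253.0704

Var[B] = a²·Var[V] + b²·Var[A] + 2ab·Cov[V, A] with a = -9, b = 3.28.
= (-9)²·89.4 + 3.28²·103.5 + 2·(-9)·3.28·35.6
= 7241.4 + 1113.4944 + (-2101.824) = 6253.0704.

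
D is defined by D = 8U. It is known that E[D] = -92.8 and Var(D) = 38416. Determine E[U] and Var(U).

From D = 8U: E[D] = a·E[U] + b, so E[U] = (E[D] − b)/a = (-92.8 − 0)/8 = -11.6.
Var(D) = a²·Var(U), so Var(U) = 38416/8² = 600.25.

E[U] = -11.6, Var(U) = 600.25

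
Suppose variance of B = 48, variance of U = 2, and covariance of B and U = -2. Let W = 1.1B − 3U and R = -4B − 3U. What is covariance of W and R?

covariance of W and R = -210.6

By bilinearity, covariance of W and R = ac·variance of B + bd·variance of U + (ad+bc)·covariance of B and U, with a=1.1, b=-3, c=-4, d=-3.
ac·variance of B = 1.1·(-4)·48 = -211.2
bd·variance of U = (-3)·(-3)·2 = 18
(ad+bc)·covariance of B and U = (8.7)·(-2) = -17.4
covariance of W and R = -211.2 + 18 + (-17.4) = -210.6.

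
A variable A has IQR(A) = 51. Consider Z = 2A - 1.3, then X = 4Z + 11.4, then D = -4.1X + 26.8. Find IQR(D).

IQR(D) = 1672.8

IQR(Z) = |2|·51 = 102.
IQR(X) = |4|·102 = 408.
IQR(D) = |-4.1|·408 = 1672.8.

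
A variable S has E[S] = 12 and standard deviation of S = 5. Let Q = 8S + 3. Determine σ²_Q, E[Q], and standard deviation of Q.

Q = 8S + 3 is linear with a = 8, b = 3.
σ²_S = 5² = 25.
σ²_Q = a²·σ²_S = 8²·25 = 1600 (the additive constant 3 does not affect variance).
E[Q] = a·E[S] + b = 8·12 + 3 = 99.
standard deviation of Q = |a|·standard deviation of S = |8|·5 = 40.

σ²_Q = 1600, E[Q] = 99, standard deviation of Q = 40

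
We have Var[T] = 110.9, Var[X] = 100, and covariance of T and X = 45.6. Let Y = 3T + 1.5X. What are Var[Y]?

Var[Y] = 1633.5

Var[Y] = a²·Var[T] + b²·Var[X] + 2ab·covariance of T and X with a = 3, b = 1.5.
= 3²·110.9 + 1.5²·100 + 2·3·1.5·45.6
= 998.1 + 225 + 410.4 = 1633.5.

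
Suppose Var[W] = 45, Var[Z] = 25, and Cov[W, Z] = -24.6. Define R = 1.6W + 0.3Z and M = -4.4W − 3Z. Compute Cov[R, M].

By bilinearity, Cov[R, M] = ac·Var[W] + bd·Var[Z] + (ad+bc)·Cov[W, Z], with a=1.6, b=0.3, c=-4.4, d=-3.
ac·Var[W] = 1.6·(-4.4)·45 = -316.8
bd·Var[Z] = 0.3·(-3)·25 = -22.5
(ad+bc)·Cov[W, Z] = (-6.12)·(-24.6) = 150.552
Cov[R, M] = -316.8 + (-22.5) + 150.552 = -188.748.

Cov[R, M] = -188.748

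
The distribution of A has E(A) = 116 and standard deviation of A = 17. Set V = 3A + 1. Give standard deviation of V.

standard deviation of V = 51

V = 3A + 1 is linear with a = 3, b = 1.
standard deviation of V = |a|·standard deviation of A = |3|·17 = 51.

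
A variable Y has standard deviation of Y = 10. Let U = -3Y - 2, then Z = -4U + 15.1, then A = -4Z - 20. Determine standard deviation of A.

standard deviation of U = |-3|·10 = 30.
standard deviation of Z = |-4|·30 = 120.
standard deviation of A = |-4|·120 = 480.

standard deviation of A = 480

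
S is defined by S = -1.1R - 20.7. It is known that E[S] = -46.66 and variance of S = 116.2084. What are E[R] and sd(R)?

E[R] = 23.6, sd(R) = 9.8

From S = -1.1R - 20.7: E[S] = a·E[R] + b, so E[R] = (E[S] − b)/a = (-46.66 − (-20.7))/(-1.1) = 23.6.
sd(S) = √116.2084 = 10.78.
sd(S) = |a|·sd(R), so sd(R) = 10.78/|-1.1| = 9.8.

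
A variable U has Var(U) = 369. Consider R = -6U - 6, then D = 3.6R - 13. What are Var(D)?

Var(D) = 172160.64

Var(R) = (-6)²·369 = 13284.
Var(D) = 3.6²·13284 = 172160.64.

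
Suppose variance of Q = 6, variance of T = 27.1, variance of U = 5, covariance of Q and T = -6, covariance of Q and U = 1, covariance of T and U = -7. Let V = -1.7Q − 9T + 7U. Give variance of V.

variance of V = 3132.04

variance of V = a²·variance of Q + b²·variance of T + c²·variance of U + 2ab·covariance of Q and T + 2ac·covariance of Q and U + 2bc·covariance of T and U, with a = -1.7, b = -9, c = 7.
= 17.34 + 2195.1 + 245 + (-183.6) + (-23.8) + 882
= 3132.04.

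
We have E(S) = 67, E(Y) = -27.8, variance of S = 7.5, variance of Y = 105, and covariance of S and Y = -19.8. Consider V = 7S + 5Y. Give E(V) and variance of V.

E(V) = 330, variance of V = 1606.5

E(V) = 7·E(S) + 5·E(Y) = 7·67 + 5·(-27.8) = 330.
variance of V = a²·variance of S + b²·variance of Y + 2ab·covariance of S and Y with a = 7, b = 5.
= 7²·7.5 + 5²·105 + 2·7·5·(-19.8)
= 367.5 + 2625 + (-1386) = 1606.5.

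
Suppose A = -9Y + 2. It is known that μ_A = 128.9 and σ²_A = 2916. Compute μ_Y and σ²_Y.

μ_Y = -14.1, σ²_Y = 36

From A = -9Y + 2: μ_A = a·μ_Y + b, so μ_Y = (μ_A − b)/a = (128.9 − 2)/(-9) = -14.1.
σ²_A = a²·σ²_Y, so σ²_Y = 2916/(-9)² = 36.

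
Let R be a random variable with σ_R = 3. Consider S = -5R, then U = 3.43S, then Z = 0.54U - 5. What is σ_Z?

σ_S = |-5|·3 = 15.
σ_U = |3.43|·15 = 51.45.
σ_Z = |0.54|·51.45 = 27.783.

σ_Z = 27.783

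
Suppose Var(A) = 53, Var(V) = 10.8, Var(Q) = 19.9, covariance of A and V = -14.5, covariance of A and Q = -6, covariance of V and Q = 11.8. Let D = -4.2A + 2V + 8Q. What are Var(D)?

Var(D) = a²·Var(A) + b²·Var(V) + c²·Var(Q) + 2ab·covariance of A and V + 2ac·covariance of A and Q + 2bc·covariance of V and Q, with a = -4.2, b = 2, c = 8.
= 934.92 + 43.2 + 1273.6 + 243.6 + 403.2 + 377.6
= 3276.12.

Var(D) = 3276.12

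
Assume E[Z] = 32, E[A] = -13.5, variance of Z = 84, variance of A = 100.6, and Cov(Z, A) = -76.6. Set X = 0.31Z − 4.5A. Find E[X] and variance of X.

E[X] = 0.31·E[Z] + (-4.5)·E[A] = 0.31·32 + (-4.5)·(-13.5) = 70.67.
variance of X = a²·variance of Z + b²·variance of A + 2ab·Cov(Z, A) with a = 0.31, b = -4.5.
= 0.31²·84 + (-4.5)²·100.6 + 2·0.31·(-4.5)·(-76.6)
= 8.0724 + 2037.15 + 213.714 = 2258.9364.

E[X] = 70.67, variance of X = 2258.9364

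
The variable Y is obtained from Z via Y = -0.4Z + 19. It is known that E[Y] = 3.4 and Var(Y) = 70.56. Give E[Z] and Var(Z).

From Y = -0.4Z + 19: E[Y] = a·E[Z] + b, so E[Z] = (E[Y] − b)/a = (3.4 − 19)/(-0.4) = 39.
Var(Y) = a²·Var(Z), so Var(Z) = 70.56/(-0.4)² = 441.

E[Z] = 39, Var(Z) = 441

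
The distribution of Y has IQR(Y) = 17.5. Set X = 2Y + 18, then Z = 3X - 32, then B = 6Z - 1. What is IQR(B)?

IQR(X) = |2|·17.5 = 35.
IQR(Z) = |3|·35 = 105.
IQR(B) = |6|·105 = 630.

IQR(B) = 630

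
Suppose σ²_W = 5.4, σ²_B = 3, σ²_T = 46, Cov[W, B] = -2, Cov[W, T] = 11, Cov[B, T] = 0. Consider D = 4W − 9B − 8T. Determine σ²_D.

σ²_D = 2713.4

σ²_D = a²·σ²_W + b²·σ²_B + c²·σ²_T + 2ab·Cov[W, B] + 2ac·Cov[W, T] + 2bc·Cov[B, T], with a = 4, b = -9, c = -8.
= 86.4 + 243 + 2944 + 144 + (-704) + 0
= 2713.4.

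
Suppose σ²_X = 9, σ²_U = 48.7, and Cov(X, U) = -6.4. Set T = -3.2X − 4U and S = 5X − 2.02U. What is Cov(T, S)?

By bilinearity, Cov(T, S) = ac·σ²_X + bd·σ²_U + (ad+bc)·Cov(X, U), with a=-3.2, b=-4, c=5, d=-2.02.
ac·σ²_X = (-3.2)·5·9 = -144
bd·σ²_U = (-4)·(-2.02)·48.7 = 393.496
(ad+bc)·Cov(X, U) = (-13.536)·(-6.4) = 86.6304
Cov(T, S) = -144 + 393.496 + 86.6304 = 336.1264.

Cov(T, S) = 336.1264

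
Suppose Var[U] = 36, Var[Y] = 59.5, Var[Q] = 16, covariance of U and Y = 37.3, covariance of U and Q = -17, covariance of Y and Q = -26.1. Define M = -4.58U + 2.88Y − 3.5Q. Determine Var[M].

Var[M] = 441.81936

Var[M] = a²·Var[U] + b²·Var[Y] + c²·Var[Q] + 2ab·covariance of U and Y + 2ac·covariance of U and Q + 2bc·covariance of Y and Q, with a = -4.58, b = 2.88, c = -3.5.
= 755.1504 + 493.5168 + 196 + (-984.00384) + (-545.02) + 526.176
= 441.81936.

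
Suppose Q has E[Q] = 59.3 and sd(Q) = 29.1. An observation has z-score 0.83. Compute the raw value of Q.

Q = E[Q] + z·sd(Q) = 59.3 + 0.83·29.1 = 83.453.

Q = 83.453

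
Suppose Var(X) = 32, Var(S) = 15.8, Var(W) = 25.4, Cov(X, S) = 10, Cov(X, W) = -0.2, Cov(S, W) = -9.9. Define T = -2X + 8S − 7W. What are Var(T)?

Var(T) = 3167

Var(T) = a²·Var(X) + b²·Var(S) + c²·Var(W) + 2ab·Cov(X, S) + 2ac·Cov(X, W) + 2bc·Cov(S, W), with a = -2, b = 8, c = -7.
= 128 + 1011.2 + 1244.6 + (-320) + (-5.6) + 1108.8
= 3167.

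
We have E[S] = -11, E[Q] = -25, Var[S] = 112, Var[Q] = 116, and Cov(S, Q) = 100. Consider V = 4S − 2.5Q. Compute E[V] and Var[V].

E[V] = 18.5, Var[V] = 517

E[V] = 4·E[S] + (-2.5)·E[Q] = 4·(-11) + (-2.5)·(-25) = 18.5.
Var[V] = a²·Var[S] + b²·Var[Q] + 2ab·Cov(S, Q) with a = 4, b = -2.5.
= 4²·112 + (-2.5)²·116 + 2·4·(-2.5)·100
= 1792 + 725 + (-2000) = 517.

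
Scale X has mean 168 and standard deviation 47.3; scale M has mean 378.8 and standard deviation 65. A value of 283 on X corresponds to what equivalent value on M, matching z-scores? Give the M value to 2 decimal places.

z = (283 − 168)/47.3 ≈ 2.4313.
M = 378.8 + z·65 = 378.8 + (283 − 168)·65/47.3 ≈ 536.83.

M = 536.83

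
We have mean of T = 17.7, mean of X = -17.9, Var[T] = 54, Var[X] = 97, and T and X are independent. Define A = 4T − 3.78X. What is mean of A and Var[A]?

mean of A = 138.462, Var[A] = 2249.9748

mean of A = 4·mean of T + (-3.78)·mean of X = 4·17.7 + (-3.78)·(-17.9) = 138.462.
Var[A] = a²·Var[T] + b²·Var[X] + 2ab·covariance of T and X with a = 4, b = -3.78.
Independence gives covariance of T and X = 0.
= 4²·54 + (-3.78)²·97 + 2·4·(-3.78)·0
= 864 + 1385.9748 + 0 = 2249.9748.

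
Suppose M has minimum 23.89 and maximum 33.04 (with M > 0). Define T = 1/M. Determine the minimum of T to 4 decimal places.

min(T) = 0.0303

1/M is decreasing on this domain, so min(T) comes from max(M) = 33.04: min(T) = 1/(33.04) ≈ 0.0303.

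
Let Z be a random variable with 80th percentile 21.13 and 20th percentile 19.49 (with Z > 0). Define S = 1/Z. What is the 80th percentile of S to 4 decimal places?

1/Z is decreasing on Z > 0, so percentile order reverses: P_{80}(S) uses P_{20}(Z) = 19.49.
P_{80}(S) = 1/19.49 ≈ 0.0513.

80th percentile of S = 0.0513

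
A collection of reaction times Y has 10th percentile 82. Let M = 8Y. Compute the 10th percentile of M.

10th percentile of M = 656

Since a = 8 > 0 the transformation is increasing, so the 10th percentile of M = a·(P_{10} of Y) + b = 8·82 = 656.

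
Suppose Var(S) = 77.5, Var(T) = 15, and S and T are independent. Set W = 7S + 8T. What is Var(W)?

Var(W) = a²·Var(S) + b²·Var(T) + 2ab·Cov[S, T] with a = 7, b = 8.
Independence gives Cov[S, T] = 0.
= 7²·77.5 + 8²·15 + 2·7·8·0
= 3797.5 + 960 + 0 = 4757.5.

Var(W) = 4757.5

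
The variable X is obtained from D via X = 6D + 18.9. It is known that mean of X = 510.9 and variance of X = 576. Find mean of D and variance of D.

mean of D = 82, variance of D = 16

From X = 6D + 18.9: mean of X = a·mean of D + b, so mean of D = (mean of X − b)/a = (510.9 − 18.9)/6 = 82.
variance of X = a²·variance of D, so variance of D = 576/6² = 16.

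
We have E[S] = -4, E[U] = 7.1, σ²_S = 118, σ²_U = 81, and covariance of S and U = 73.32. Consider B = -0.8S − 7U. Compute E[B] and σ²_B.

E[B] = (-0.8)·E[S] + (-7)·E[U] = (-0.8)·(-4) + (-7)·7.1 = -46.5.
σ²_B = a²·σ²_S + b²·σ²_U + 2ab·covariance of S and U with a = -0.8, b = -7.
= (-0.8)²·118 + (-7)²·81 + 2·(-0.8)·(-7)·73.32
= 75.52 + 3969 + 821.184 = 4865.704.

E[B] = -46.5, σ²_B = 4865.704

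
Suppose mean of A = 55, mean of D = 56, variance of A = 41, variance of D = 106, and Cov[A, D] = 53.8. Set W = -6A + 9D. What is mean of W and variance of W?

mean of W = (-6)·mean of A + 9·mean of D = (-6)·55 + 9·56 = 174.
variance of W = a²·variance of A + b²·variance of D + 2ab·Cov[A, D] with a = -6, b = 9.
= (-6)²·41 + 9²·106 + 2·(-6)·9·53.8
= 1476 + 8586 + (-5810.4) = 4251.6.

mean of W = 174, variance of W = 4251.6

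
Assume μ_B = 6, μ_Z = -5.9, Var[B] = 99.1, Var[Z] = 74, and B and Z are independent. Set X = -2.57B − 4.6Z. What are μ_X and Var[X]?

μ_X = 11.72, Var[X] = 2220.38559

μ_X = (-2.57)·μ_B + (-4.6)·μ_Z = (-2.57)·6 + (-4.6)·(-5.9) = 11.72.
Var[X] = a²·Var[B] + b²·Var[Z] + 2ab·covariance of B and Z with a = -2.57, b = -4.6.
Independence gives covariance of B and Z = 0.
= (-2.57)²·99.1 + (-4.6)²·74 + 2·(-2.57)·(-4.6)·0
= 654.54559 + 1565.84 + 0 = 2220.38559.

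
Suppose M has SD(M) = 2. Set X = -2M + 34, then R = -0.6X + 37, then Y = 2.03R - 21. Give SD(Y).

SD(X) = |-2|·2 = 4.
SD(R) = |-0.6|·4 = 2.4.
SD(Y) = |2.03|·2.4 = 4.872.

SD(Y) = 4.872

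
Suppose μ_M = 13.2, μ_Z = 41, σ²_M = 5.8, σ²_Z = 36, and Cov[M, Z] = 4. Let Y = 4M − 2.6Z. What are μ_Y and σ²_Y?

μ_Y = -53.8, σ²_Y = 252.96

μ_Y = 4·μ_M + (-2.6)·μ_Z = 4·13.2 + (-2.6)·41 = -53.8.
σ²_Y = a²·σ²_M + b²·σ²_Z + 2ab·Cov[M, Z] with a = 4, b = -2.6.
= 4²·5.8 + (-2.6)²·36 + 2·4·(-2.6)·4
= 92.8 + 243.36 + (-83.2) = 252.96.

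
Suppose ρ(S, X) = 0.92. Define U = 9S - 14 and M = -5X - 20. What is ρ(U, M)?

ρ(U, M) = -0.92

Linear rescalings preserve |correlation|; the slopes 9 and -5 have opposite signs, so the correlation flips sign: ρ(U, M) = −ρ(S, X) = -0.92.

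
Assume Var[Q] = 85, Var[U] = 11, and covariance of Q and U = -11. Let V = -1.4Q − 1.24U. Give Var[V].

Var[V] = a²·Var[Q] + b²·Var[U] + 2ab·covariance of Q and U with a = -1.4, b = -1.24.
= (-1.4)²·85 + (-1.24)²·11 + 2·(-1.4)·(-1.24)·(-11)
= 166.6 + 16.9136 + (-38.192) = 145.3216.

Var[V] = 145.3216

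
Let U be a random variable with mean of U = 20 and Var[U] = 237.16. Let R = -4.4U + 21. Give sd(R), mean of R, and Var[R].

sd(R) = 67.76, mean of R = -67, Var[R] = 4591.4176

R = -4.4U + 21 is linear with a = -4.4, b = 21.
sd(U) = √237.16 = 15.4.
sd(R) = |a|·sd(U) = |-4.4|·15.4 = 67.76.
mean of R = a·mean of U + b = (-4.4)·20 + 21 = -67.
Var[R] = a²·Var[U] = (-4.4)²·237.16 = 4591.4176 (the additive constant 21 does not affect variance).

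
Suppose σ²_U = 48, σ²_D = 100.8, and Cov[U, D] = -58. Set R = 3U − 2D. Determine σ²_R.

σ²_R = a²·σ²_U + b²·σ²_D + 2ab·Cov[U, D] with a = 3, b = -2.
= 3²·48 + (-2)²·100.8 + 2·3·(-2)·(-58)
= 432 + 403.2 + 696 = 1531.2.

σ²_R = 1531.2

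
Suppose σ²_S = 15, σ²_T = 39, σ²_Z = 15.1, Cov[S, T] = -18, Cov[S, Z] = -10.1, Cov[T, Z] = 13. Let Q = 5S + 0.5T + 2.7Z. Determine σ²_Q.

σ²_Q = 167.229

σ²_Q = a²·σ²_S + b²·σ²_T + c²·σ²_Z + 2ab·Cov[S, T] + 2ac·Cov[S, Z] + 2bc·Cov[T, Z], with a = 5, b = 0.5, c = 2.7.
= 375 + 9.75 + 110.079 + (-90) + (-272.7) + 35.1
= 167.229.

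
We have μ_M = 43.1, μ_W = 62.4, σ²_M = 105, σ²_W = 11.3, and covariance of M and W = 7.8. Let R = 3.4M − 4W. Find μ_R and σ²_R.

μ_R = -103.06, σ²_R = 1182.44

μ_R = 3.4·μ_M + (-4)·μ_W = 3.4·43.1 + (-4)·62.4 = -103.06.
σ²_R = a²·σ²_M + b²·σ²_W + 2ab·covariance of M and W with a = 3.4, b = -4.
= 3.4²·105 + (-4)²·11.3 + 2·3.4·(-4)·7.8
= 1213.8 + 180.8 + (-212.16) = 1182.44.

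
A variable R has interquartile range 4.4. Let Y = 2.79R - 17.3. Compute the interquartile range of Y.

Under Y = aR + b, IQR(Y) = |a|·IQR(R) = |2.79|·4.4 = 12.276 (shifts cancel; spread scales by |a|).

IQR(Y) = 12.276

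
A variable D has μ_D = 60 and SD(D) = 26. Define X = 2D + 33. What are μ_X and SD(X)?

X = 2D + 33 is linear with a = 2, b = 33.
μ_X = a·μ_D + b = 2·60 + 33 = 153.
SD(X) = |a|·SD(D) = |2|·26 = 52.

μ_X = 153, SD(X) = 52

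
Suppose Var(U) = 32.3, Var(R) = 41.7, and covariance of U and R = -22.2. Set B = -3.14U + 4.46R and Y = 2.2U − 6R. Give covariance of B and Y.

covariance of B and Y = -1975.0948

By bilinearity, covariance of B and Y = ac·Var(U) + bd·Var(R) + (ad+bc)·covariance of U and R, with a=-3.14, b=4.46, c=2.2, d=-6.
ac·Var(U) = (-3.14)·2.2·32.3 = -223.1284
bd·Var(R) = 4.46·(-6)·41.7 = -1115.892
(ad+bc)·covariance of U and R = (28.652)·(-22.2) = -636.0744
covariance of B and Y = -223.1284 + (-1115.892) + (-636.0744) = -1975.0948.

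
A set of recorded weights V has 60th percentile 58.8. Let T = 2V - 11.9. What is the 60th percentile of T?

Since a = 2 > 0 the transformation is increasing, so the 60th percentile of T = a·(P_{60} of V) + b = 2·58.8 + (-11.9) = 105.7.

60th percentile of T = 105.7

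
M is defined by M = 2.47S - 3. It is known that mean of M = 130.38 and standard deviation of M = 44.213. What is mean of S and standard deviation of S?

From M = 2.47S - 3: mean of M = a·mean of S + b, so mean of S = (mean of M − b)/a = (130.38 − (-3))/2.47 = 54.
standard deviation of M = |a|·standard deviation of S, so standard deviation of S = 44.213/|2.47| = 17.9.

mean of S = 54, standard deviation of S = 17.9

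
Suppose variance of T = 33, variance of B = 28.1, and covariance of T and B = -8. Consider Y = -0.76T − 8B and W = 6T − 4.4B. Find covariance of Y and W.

covariance of Y and W = 1195.888

By bilinearity, covariance of Y and W = ac·variance of T + bd·variance of B + (ad+bc)·covariance of T and B, with a=-0.76, b=-8, c=6, d=-4.4.
ac·variance of T = (-0.76)·6·33 = -150.48
bd·variance of B = (-8)·(-4.4)·28.1 = 989.12
(ad+bc)·covariance of T and B = (-44.656)·(-8) = 357.248
covariance of Y and W = -150.48 + 989.12 + 357.248 = 1195.888.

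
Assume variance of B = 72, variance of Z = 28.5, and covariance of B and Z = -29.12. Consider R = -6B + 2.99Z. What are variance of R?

variance of R = 3891.61845

variance of R = a²·variance of B + b²·variance of Z + 2ab·covariance of B and Z with a = -6, b = 2.99.
= (-6)²·72 + 2.99²·28.5 + 2·(-6)·2.99·(-29.12)
= 2592 + 254.79285 + 1044.8256 = 3891.61845.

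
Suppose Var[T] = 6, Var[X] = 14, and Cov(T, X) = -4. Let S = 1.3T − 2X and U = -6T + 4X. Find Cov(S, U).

By bilinearity, Cov(S, U) = ac·Var[T] + bd·Var[X] + (ad+bc)·Cov(T, X), with a=1.3, b=-2, c=-6, d=4.
ac·Var[T] = 1.3·(-6)·6 = -46.8
bd·Var[X] = (-2)·4·14 = -112
(ad+bc)·Cov(T, X) = (17.2)·(-4) = -68.8
Cov(S, U) = -46.8 + (-112) + (-68.8) = -227.6.

Cov(S, U) = -227.6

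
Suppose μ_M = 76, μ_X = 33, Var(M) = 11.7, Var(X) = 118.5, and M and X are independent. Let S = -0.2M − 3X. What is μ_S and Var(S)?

μ_S = (-0.2)·μ_M + (-3)·μ_X = (-0.2)·76 + (-3)·33 = -114.2.
Var(S) = a²·Var(M) + b²·Var(X) + 2ab·covariance of M and X with a = -0.2, b = -3.
Independence gives covariance of M and X = 0.
= (-0.2)²·11.7 + (-3)²·118.5 + 2·(-0.2)·(-3)·0
= 0.468 + 1066.5 + 0 = 1066.968.

μ_S = -114.2, Var(S) = 1066.968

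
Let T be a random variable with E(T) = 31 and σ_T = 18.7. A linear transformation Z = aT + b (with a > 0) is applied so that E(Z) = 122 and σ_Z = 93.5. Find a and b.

σ_Z = a·σ_T (a > 0), so a = 93.5/18.7 = 5.
E(Z) = a·E(T) + b, so b = 122 − 5·31 = -33.

a = 5, b = -33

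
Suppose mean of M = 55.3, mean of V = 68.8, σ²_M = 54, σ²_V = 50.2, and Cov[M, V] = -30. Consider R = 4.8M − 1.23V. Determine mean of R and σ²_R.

mean of R = 4.8·mean of M + (-1.23)·mean of V = 4.8·55.3 + (-1.23)·68.8 = 180.816.
σ²_R = a²·σ²_M + b²·σ²_V + 2ab·Cov[M, V] with a = 4.8, b = -1.23.
= 4.8²·54 + (-1.23)²·50.2 + 2·4.8·(-1.23)·(-30)
= 1244.16 + 75.94758 + 354.24 = 1674.34758.

mean of R = 180.816, σ²_R = 1674.34758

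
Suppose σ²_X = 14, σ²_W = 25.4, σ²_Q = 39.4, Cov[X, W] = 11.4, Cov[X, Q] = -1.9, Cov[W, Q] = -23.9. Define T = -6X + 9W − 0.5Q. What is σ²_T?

σ²_T = 1543.75

σ²_T = a²·σ²_X + b²·σ²_W + c²·σ²_Q + 2ab·Cov[X, W] + 2ac·Cov[X, Q] + 2bc·Cov[W, Q], with a = -6, b = 9, c = -0.5.
= 504 + 2057.4 + 9.85 + (-1231.2) + (-11.4) + 215.1
= 1543.75.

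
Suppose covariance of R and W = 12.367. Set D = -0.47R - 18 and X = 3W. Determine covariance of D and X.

covariance of D and X = -17.43747

covariance of D and X = a·c·covariance of R and W = (-0.47)·3·12.367 = -17.43747. Additive constants drop out.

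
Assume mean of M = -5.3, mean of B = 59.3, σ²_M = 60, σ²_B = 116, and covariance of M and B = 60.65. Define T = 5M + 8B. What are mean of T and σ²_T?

mean of T = 447.9, σ²_T = 13776

mean of T = 5·mean of M + 8·mean of B = 5·(-5.3) + 8·59.3 = 447.9.
σ²_T = a²·σ²_M + b²·σ²_B + 2ab·covariance of M and B with a = 5, b = 8.
= 5²·60 + 8²·116 + 2·5·8·60.65
= 1500 + 7424 + 4852 = 13776.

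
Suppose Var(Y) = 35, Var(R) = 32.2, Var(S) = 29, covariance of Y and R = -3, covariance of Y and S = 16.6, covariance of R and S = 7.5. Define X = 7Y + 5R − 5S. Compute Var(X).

Var(X) = a²·Var(Y) + b²·Var(R) + c²·Var(S) + 2ab·covariance of Y and R + 2ac·covariance of Y and S + 2bc·covariance of R and S, with a = 7, b = 5, c = -5.
= 1715 + 805 + 725 + (-210) + (-1162) + (-375)
= 1498.

Var(X) = 1498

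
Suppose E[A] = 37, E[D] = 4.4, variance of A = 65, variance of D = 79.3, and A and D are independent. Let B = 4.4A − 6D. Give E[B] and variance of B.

E[B] = 4.4·E[A] + (-6)·E[D] = 4.4·37 + (-6)·4.4 = 136.4.
variance of B = a²·variance of A + b²·variance of D + 2ab·Cov[A, D] with a = 4.4, b = -6.
Independence gives Cov[A, D] = 0.
= 4.4²·65 + (-6)²·79.3 + 2·4.4·(-6)·0
= 1258.4 + 2854.8 + 0 = 4113.2.

E[B] = 136.4, variance of B = 4113.2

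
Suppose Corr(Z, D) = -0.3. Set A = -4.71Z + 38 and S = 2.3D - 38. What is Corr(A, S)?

Linear rescalings preserve |correlation|; the slopes -4.71 and 2.3 have opposite signs, so the correlation flips sign: Corr(A, S) = −Corr(Z, D) = 0.3.

Corr(A, S) = 0.3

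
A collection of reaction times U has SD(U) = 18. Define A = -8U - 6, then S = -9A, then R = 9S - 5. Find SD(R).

SD(A) = |-8|·18 = 144.
SD(S) = |-9|·144 = 1296.
SD(R) = |9|·1296 = 11664.

SD(R) = 11664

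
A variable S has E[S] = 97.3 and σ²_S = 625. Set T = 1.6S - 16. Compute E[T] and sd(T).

T = 1.6S - 16 is linear with a = 1.6, b = -16.
E[T] = a·E[S] + b = 1.6·97.3 + (-16) = 139.68.
sd(S) = √625 = 25.
sd(T) = |a|·sd(S) = |1.6|·25 = 40.

E[T] = 139.68, sd(T) = 40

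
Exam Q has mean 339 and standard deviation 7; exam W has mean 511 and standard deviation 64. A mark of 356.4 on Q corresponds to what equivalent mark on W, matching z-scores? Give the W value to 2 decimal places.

z = (356.4 − 339)/7 ≈ 2.4857.
W = 511 + z·64 = 511 + (356.4 − 339)·64/7 ≈ 670.09.

W = 670.09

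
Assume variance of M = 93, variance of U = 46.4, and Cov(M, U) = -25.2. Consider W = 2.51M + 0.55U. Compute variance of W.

variance of W = a²·variance of M + b²·variance of U + 2ab·Cov(M, U) with a = 2.51, b = 0.55.
= 2.51²·93 + 0.55²·46.4 + 2·2.51·0.55·(-25.2)
= 585.9093 + 14.036 + (-69.5772) = 530.3681.

variance of W = 530.3681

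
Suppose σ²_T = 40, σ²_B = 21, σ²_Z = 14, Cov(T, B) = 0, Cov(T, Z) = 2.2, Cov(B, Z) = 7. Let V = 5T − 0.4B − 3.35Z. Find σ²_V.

σ²_V = a²·σ²_T + b²·σ²_B + c²·σ²_Z + 2ab·Cov(T, B) + 2ac·Cov(T, Z) + 2bc·Cov(B, Z), with a = 5, b = -0.4, c = -3.35.
= 1000 + 3.36 + 157.115 + 0 + (-73.7) + 18.76
= 1105.535.

σ²_V = 1105.535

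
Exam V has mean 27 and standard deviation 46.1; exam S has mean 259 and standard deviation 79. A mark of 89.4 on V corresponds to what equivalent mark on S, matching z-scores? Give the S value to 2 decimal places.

z = (89.4 − 27)/46.1 ≈ 1.3536.
S = 259 + z·79 = 259 + (89.4 − 27)·79/46.1 ≈ 365.93.

S = 365.93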